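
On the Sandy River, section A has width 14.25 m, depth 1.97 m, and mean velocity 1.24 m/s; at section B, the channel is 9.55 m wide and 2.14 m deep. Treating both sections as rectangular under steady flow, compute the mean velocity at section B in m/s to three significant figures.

Q = A₁V₁ = (14.25×1.97) × 1.24 = 34.81 m³/s
A₂ = 9.55 × 2.14 = 20.44 m²
V₂ = Q/A₂ = 34.81/20.44 = 1.703 m/s

1.70 m/s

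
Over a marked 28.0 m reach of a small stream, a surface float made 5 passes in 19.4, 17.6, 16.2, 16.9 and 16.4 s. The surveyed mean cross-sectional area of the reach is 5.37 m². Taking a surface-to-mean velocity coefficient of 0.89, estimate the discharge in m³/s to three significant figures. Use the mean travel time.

7.74 m³/s

t̄ = (19.4 + 17.6 + 16.2 + 16.9 + 16.4) / 5 = 17.3 s
v_surface = L / t̄ = 28.0 / 17.3 = 1.618 m/s
v_mean = 0.89 × 1.618 = 1.440 m/s
Q = A × v_mean = 5.37 × 1.440 = 7.735 m³/s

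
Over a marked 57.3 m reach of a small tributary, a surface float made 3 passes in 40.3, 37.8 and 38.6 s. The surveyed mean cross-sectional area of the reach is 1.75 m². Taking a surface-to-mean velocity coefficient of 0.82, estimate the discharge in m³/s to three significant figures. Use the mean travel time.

t̄ = (40.3 + 37.8 + 38.6) / 3 = 38.9 s
v_surface = L / t̄ = 57.3 / 38.9 = 1.473 m/s
v_mean = 0.82 × 1.473 = 1.208 m/s
Q = A × v_mean = 1.75 × 1.208 = 2.114 m³/s

2.11 m³/s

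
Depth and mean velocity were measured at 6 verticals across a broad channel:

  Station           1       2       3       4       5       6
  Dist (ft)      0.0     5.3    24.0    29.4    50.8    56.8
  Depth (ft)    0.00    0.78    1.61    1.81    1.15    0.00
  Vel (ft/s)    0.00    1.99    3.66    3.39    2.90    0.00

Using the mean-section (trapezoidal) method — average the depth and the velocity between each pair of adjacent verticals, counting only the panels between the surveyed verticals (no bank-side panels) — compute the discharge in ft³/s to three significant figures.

Panel 1-2: Δb = 5.3 ft, d̄ = (0.00+0.78)/2 = 0.39, v̄ = (0.00+1.99)/2 = 0.995 → q = 5.3×0.39×0.995 = 2.057 ft³/s
Panel 2-3: Δb = 18.7 ft, d̄ = (0.78+1.61)/2 = 1.195, v̄ = (1.99+3.66)/2 = 2.825 → q = 18.7×1.195×2.825 = 63.13 ft³/s
Panel 3-4: Δb = 5.4 ft, d̄ = (1.61+1.81)/2 = 1.71, v̄ = (3.66+3.39)/2 = 3.525 → q = 5.4×1.71×3.525 = 32.55 ft³/s
Panel 4-5: Δb = 21.4 ft, d̄ = (1.81+1.15)/2 = 1.48, v̄ = (3.39+2.90)/2 = 3.145 → q = 21.4×1.48×3.145 = 99.61 ft³/s
Panel 5-6: Δb = 6 ft, d̄ = (1.15+0.00)/2 = 0.575, v̄ = (2.90+0.00)/2 = 1.45 → q = 6×0.575×1.45 = 5.003 ft³/s
Q = Σ q = 202.3 ft³/s

202 ft³/s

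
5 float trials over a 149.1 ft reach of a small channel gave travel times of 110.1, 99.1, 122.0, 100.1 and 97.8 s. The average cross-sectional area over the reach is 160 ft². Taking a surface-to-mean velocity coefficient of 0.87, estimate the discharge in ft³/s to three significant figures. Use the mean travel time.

196 ft³/s

t̄ = (110.1 + 99.1 + 122.0 + 100.1 + 97.8) / 5 = 105.82 s
v_surface = L / t̄ = 149.1 / 105.82 = 1.409 ft/s
v_mean = 0.87 × 1.409 = 1.226 ft/s
Q = A × v_mean = 160 × 1.226 = 196.1 ft³/s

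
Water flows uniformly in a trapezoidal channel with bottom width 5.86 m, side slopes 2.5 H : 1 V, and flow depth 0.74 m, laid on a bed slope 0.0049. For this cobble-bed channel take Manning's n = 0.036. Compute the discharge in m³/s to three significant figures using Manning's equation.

7.71 m³/s

A = (b + z·y)·y = (5.86 + 2.5×0.74)×0.74 = 5.705 m²
P = b + 2y√(1+z²) = 5.86 + 2×0.74×√(1+2.5²) = 9.845 m
R = A/P = 5.705/9.845 = 0.5795 m
Q = (1/n)·A·R^(2/3)·S^(1/2) = (1/0.036) × 5.705 × 0.5795^(2/3) × 0.0049^(1/2) = 7.711 m³/s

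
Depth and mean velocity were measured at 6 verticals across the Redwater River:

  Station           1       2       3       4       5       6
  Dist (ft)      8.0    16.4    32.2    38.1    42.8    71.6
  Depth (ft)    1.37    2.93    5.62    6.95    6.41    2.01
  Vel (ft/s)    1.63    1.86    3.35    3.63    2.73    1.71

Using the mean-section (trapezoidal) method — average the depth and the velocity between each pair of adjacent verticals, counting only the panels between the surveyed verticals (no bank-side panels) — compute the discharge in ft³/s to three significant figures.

706 ft³/s

Panel 1-2: Δb = 8.4 ft, d̄ = (1.37+2.93)/2 = 2.15, v̄ = (1.63+1.86)/2 = 1.745 → q = 8.4×2.15×1.745 = 31.51 ft³/s
Panel 2-3: Δb = 15.8 ft, d̄ = (2.93+5.62)/2 = 4.275, v̄ = (1.86+3.35)/2 = 2.605 → q = 15.8×4.275×2.605 = 176.0 ft³/s
Panel 3-4: Δb = 5.9 ft, d̄ = (5.62+6.95)/2 = 6.285, v̄ = (3.35+3.63)/2 = 3.49 → q = 5.9×6.285×3.49 = 129.4 ft³/s
Panel 4-5: Δb = 4.7 ft, d̄ = (6.95+6.41)/2 = 6.68, v̄ = (3.63+2.73)/2 = 3.18 → q = 4.7×6.68×3.18 = 99.84 ft³/s
Panel 5-6: Δb = 28.8 ft, d̄ = (6.41+2.01)/2 = 4.21, v̄ = (2.73+1.71)/2 = 2.22 → q = 28.8×4.21×2.22 = 269.2 ft³/s
Q = Σ q = 705.9 ft³/s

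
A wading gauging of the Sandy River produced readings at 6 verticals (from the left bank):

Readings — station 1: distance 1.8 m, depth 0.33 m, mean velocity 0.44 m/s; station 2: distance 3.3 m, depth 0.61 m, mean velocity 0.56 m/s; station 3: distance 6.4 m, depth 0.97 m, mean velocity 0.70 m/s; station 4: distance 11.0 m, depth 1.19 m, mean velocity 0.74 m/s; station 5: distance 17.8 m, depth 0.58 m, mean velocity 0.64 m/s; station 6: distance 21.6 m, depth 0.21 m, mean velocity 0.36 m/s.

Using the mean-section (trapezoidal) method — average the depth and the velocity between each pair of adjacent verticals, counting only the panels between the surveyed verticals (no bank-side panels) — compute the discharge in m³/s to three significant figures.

10.4 m³/s

Panel 1-2: Δb = 1.5 m, d̄ = (0.33+0.61)/2 = 0.47, v̄ = (0.44+0.56)/2 = 0.5 → q = 1.5×0.47×0.5 = 0.3525 m³/s
Panel 2-3: Δb = 3.1 m, d̄ = (0.61+0.97)/2 = 0.79, v̄ = (0.56+0.70)/2 = 0.63 → q = 3.1×0.79×0.63 = 1.543 m³/s
Panel 3-4: Δb = 4.6 m, d̄ = (0.97+1.19)/2 = 1.08, v̄ = (0.70+0.74)/2 = 0.72 → q = 4.6×1.08×0.72 = 3.577 m³/s
Panel 4-5: Δb = 6.8 m, d̄ = (1.19+0.58)/2 = 0.885, v̄ = (0.74+0.64)/2 = 0.69 → q = 6.8×0.885×0.69 = 4.152 m³/s
Panel 5-6: Δb = 3.8 m, d̄ = (0.58+0.21)/2 = 0.395, v̄ = (0.64+0.36)/2 = 0.5 → q = 3.8×0.395×0.5 = 0.7505 m³/s
Q = Σ q = 10.38 m³/s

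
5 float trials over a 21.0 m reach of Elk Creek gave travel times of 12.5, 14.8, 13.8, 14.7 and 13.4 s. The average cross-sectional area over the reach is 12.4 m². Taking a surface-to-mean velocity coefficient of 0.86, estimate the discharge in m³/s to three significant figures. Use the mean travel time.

16.2 m³/s

t̄ = (12.5 + 14.8 + 13.8 + 14.7 + 13.4) / 5 = 13.84 s
v_surface = L / t̄ = 21.0 / 13.84 = 1.517 m/s
v_mean = 0.86 × 1.517 = 1.305 m/s
Q = A × v_mean = 12.4 × 1.305 = 16.18 m³/s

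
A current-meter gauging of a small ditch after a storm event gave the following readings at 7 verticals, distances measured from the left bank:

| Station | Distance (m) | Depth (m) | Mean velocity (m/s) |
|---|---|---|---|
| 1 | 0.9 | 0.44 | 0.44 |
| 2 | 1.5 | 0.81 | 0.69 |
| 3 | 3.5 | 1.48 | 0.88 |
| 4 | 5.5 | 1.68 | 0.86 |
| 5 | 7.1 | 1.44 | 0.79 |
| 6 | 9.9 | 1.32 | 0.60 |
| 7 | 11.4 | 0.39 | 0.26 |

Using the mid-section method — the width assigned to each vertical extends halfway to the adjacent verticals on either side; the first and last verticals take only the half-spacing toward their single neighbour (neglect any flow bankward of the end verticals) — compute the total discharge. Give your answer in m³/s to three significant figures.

w_1 = (1.5 − 0.9)/2 = 0.3 m; q_1 = 0.44 × 0.44 × 0.3 = 0.05808 m³/s
w_2 = (3.5 − 0.9)/2 = 1.3 m; q_2 = 0.69 × 0.81 × 1.3 = 0.7266 m³/s
w_3 = (5.5 − 1.5)/2 = 2 m; q_3 = 0.88 × 1.48 × 2 = 2.605 m³/s
w_4 = (7.1 − 3.5)/2 = 1.8 m; q_4 = 0.86 × 1.68 × 1.8 = 2.601 m³/s
w_5 = (9.9 − 5.5)/2 = 2.2 m; q_5 = 0.79 × 1.44 × 2.2 = 2.503 m³/s
w_6 = (11.4 − 7.1)/2 = 2.15 m; q_6 = 0.60 × 1.32 × 2.15 = 1.703 m³/s
w_7 = (11.4 − 9.9)/2 = 0.75 m; q_7 = 0.26 × 0.39 × 0.75 = 0.07605 m³/s
Q = Σ qᵢ = 10.27 m³/s

10.3 m³/s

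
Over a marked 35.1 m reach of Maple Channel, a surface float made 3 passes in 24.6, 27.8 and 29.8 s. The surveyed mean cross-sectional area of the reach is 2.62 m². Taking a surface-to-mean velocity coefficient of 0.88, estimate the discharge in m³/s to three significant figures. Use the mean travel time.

t̄ = (24.6 + 27.8 + 29.8) / 3 = 27.4 s
v_surface = L / t̄ = 35.1 / 27.4 = 1.281 m/s
v_mean = 0.88 × 1.281 = 1.127 m/s
Q = A × v_mean = 2.62 × 1.127 = 2.954 m³/s

2.95 m³/s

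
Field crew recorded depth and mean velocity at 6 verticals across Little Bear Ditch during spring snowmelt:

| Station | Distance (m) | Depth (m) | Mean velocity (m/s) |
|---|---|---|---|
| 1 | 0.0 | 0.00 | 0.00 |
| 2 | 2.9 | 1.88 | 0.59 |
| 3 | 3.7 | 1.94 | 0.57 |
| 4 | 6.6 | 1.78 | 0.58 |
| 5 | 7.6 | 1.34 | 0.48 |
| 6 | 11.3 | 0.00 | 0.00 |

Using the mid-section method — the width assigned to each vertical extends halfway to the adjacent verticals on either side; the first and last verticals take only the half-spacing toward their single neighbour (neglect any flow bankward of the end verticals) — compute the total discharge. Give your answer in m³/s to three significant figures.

w_2 = (3.7 − 0.0)/2 = 1.85 m; q_2 = 0.59 × 1.88 × 1.85 = 2.052 m³/s
w_3 = (6.6 − 2.9)/2 = 1.85 m; q_3 = 0.57 × 1.94 × 1.85 = 2.046 m³/s
w_4 = (7.6 − 3.7)/2 = 1.95 m; q_4 = 0.58 × 1.78 × 1.95 = 2.013 m³/s
w_5 = (11.3 − 6.6)/2 = 2.35 m; q_5 = 0.48 × 1.34 × 2.35 = 1.512 m³/s
Stations 1, 6 contribute zero (depth or velocity is 0).
Q = Σ qᵢ = 7.622 m³/s

7.62 m³/s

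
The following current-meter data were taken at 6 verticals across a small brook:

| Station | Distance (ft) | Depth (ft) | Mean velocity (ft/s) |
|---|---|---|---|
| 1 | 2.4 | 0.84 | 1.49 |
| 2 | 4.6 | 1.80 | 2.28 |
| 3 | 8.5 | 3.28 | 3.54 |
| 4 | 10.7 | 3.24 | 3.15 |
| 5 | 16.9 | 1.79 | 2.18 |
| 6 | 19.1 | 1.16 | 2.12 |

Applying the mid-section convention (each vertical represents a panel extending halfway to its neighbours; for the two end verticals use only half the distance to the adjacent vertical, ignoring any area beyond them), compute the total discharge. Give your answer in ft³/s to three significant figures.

111 ft³/s

w_1 = (4.6 − 2.4)/2 = 1.1 ft; q_1 = 1.49 × 0.84 × 1.1 = 1.377 ft³/s
w_2 = (8.5 − 2.4)/2 = 3.05 ft; q_2 = 2.28 × 1.80 × 3.05 = 12.52 ft³/s
w_3 = (10.7 − 4.6)/2 = 3.05 ft; q_3 = 3.54 × 3.28 × 3.05 = 35.41 ft³/s
w_4 = (16.9 − 8.5)/2 = 4.2 ft; q_4 = 3.15 × 3.24 × 4.2 = 42.87 ft³/s
w_5 = (19.1 − 10.7)/2 = 4.2 ft; q_5 = 2.18 × 1.79 × 4.2 = 16.39 ft³/s
w_6 = (19.1 − 16.9)/2 = 1.1 ft; q_6 = 2.12 × 1.16 × 1.1 = 2.705 ft³/s
Q = Σ qᵢ = 111.3 ft³/s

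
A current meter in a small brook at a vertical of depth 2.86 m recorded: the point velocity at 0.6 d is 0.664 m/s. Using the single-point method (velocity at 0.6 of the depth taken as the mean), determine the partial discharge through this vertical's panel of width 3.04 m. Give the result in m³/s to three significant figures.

5.77 m³/s

v̄ = v₀.₆ = 0.664 m/s
q = v̄ × d × w = 0.6640 × 2.86 × 3.04 = 5.773 m³/s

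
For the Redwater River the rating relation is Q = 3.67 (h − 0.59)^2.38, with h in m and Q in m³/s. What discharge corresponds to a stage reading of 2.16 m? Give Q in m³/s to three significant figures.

Q = 3.67 × (2.16 − 0.59)^2.38 = 3.67 × 1.57^2.38 = 10.74 m³/s

10.7 m³/s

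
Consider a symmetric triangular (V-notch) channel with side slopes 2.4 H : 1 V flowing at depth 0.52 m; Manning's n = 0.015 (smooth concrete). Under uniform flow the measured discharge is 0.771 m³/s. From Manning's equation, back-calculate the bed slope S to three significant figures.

0.00213

A = z·y² = 2.4×0.52² = 0.6490 m²
P = 2y√(1+z²) = 2×0.52×√(1+2.4²) = 2.704 m
R = A/P = 0.6490/2.704 = 0.2400 m
S = (Q·n / (1·A·R^(2/3)))² = (0.771×0.015 / (1×0.6490×0.3862))² = 0.002129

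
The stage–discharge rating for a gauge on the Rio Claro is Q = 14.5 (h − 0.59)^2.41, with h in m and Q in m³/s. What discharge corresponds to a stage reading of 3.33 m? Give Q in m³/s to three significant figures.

165 m³/s

Q = 14.5 × (3.33 − 0.59)^2.41 = 14.5 × 2.74^2.41 = 164.6 m³/s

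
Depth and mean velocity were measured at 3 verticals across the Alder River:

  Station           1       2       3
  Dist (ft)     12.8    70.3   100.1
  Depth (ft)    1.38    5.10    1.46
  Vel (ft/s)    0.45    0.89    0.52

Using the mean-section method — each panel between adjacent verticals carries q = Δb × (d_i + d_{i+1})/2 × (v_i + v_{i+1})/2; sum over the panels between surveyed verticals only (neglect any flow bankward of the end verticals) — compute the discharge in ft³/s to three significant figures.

Panel 1-2: Δb = 57.5 ft, d̄ = (1.38+5.10)/2 = 3.24, v̄ = (0.45+0.89)/2 = 0.67 → q = 57.5×3.24×0.67 = 124.8 ft³/s
Panel 2-3: Δb = 29.8 ft, d̄ = (5.10+1.46)/2 = 3.28, v̄ = (0.89+0.52)/2 = 0.705 → q = 29.8×3.28×0.705 = 68.91 ft³/s
Q = Σ q = 193.7 ft³/s

194 ft³/s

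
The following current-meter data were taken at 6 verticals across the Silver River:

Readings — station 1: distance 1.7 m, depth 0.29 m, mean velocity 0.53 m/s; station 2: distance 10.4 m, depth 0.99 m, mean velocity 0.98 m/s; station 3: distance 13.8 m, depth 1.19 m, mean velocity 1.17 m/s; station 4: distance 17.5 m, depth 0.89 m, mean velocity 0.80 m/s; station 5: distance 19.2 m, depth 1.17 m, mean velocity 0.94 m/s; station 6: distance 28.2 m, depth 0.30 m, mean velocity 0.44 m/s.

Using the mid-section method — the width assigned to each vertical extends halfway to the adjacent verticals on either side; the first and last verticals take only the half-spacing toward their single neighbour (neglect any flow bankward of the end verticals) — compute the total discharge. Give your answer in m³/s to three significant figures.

w_1 = (10.4 − 1.7)/2 = 4.35 m; q_1 = 0.53 × 0.29 × 4.35 = 0.6686 m³/s
w_2 = (13.8 − 1.7)/2 = 6.05 m; q_2 = 0.98 × 0.99 × 6.05 = 5.870 m³/s
w_3 = (17.5 − 10.4)/2 = 3.55 m; q_3 = 1.17 × 1.19 × 3.55 = 4.943 m³/s
w_4 = (19.2 − 13.8)/2 = 2.7 m; q_4 = 0.80 × 0.89 × 2.7 = 1.922 m³/s
w_5 = (28.2 − 17.5)/2 = 5.35 m; q_5 = 0.94 × 1.17 × 5.35 = 5.884 m³/s
w_6 = (28.2 − 19.2)/2 = 4.5 m; q_6 = 0.44 × 0.30 × 4.5 = 0.5940 m³/s
Q = Σ qᵢ = 19.88 m³/s

19.9 m³/s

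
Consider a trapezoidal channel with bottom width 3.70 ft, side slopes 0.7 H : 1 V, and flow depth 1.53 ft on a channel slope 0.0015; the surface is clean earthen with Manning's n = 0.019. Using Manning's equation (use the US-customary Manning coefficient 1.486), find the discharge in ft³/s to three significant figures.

A = (b + z·y)·y = (3.70 + 0.7×1.53)×1.53 = 7.300 ft²
P = b + 2y√(1+z²) = 3.70 + 2×1.53×√(1+0.7²) = 7.435 ft
R = A/P = 7.300/7.435 = 0.9818 ft
Q = (1.486/n)·A·R^(2/3)·S^(1/2) = (1.486/0.019) × 7.300 × 0.9818^(2/3) × 0.0015^(1/2) = 21.84 ft³/s

21.8 ft³/s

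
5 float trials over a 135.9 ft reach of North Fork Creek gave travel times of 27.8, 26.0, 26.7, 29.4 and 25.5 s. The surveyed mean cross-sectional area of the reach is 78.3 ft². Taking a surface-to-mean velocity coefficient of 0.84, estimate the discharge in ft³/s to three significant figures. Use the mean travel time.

t̄ = (27.8 + 26.0 + 26.7 + 29.4 + 25.5) / 5 = 27.08 s
v_surface = L / t̄ = 135.9 / 27.08 = 5.018 ft/s
v_mean = 0.84 × 5.018 = 4.216 ft/s
Q = A × v_mean = 78.3 × 4.216 = 330.1 ft³/s

330 ft³/s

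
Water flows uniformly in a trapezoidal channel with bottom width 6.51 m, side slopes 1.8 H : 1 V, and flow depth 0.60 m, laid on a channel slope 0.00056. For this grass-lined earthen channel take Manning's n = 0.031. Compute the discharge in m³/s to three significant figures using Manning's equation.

2.21 m³/s

A = (b + z·y)·y = (6.51 + 1.8×0.60)×0.60 = 4.554 m²
P = b + 2y√(1+z²) = 6.51 + 2×0.60×√(1+1.8²) = 8.981 m
R = A/P = 4.554/8.981 = 0.5071 m
Q = (1/n)·A·R^(2/3)·S^(1/2) = (1/0.031) × 4.554 × 0.5071^(2/3) × 0.00056^(1/2) = 2.211 m³/s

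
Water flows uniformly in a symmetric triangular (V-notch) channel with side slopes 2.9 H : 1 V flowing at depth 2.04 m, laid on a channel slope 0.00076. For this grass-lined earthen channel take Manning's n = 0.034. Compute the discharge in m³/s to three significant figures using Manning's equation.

A = z·y² = 2.9×2.04² = 12.07 m²
P = 2y√(1+z²) = 2×2.04×√(1+2.9²) = 12.52 m
R = A/P = 12.07/12.52 = 0.9643 m
Q = (1/n)·A·R^(2/3)·S^(1/2) = (1/0.034) × 12.07 × 0.9643^(2/3) × 0.00076^(1/2) = 9.551 m³/s

9.55 m³/s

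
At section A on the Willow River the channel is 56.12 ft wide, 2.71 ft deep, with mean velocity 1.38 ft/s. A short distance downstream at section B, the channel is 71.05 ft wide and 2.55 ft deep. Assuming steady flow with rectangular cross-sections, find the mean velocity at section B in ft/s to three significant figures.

Q = A₁V₁ = (56.12×2.71) × 1.38 = 209.9 ft³/s
A₂ = 71.05 × 2.55 = 181.2 ft²
V₂ = Q/A₂ = 209.9/181.2 = 1.158 ft/s

1.16 ft/s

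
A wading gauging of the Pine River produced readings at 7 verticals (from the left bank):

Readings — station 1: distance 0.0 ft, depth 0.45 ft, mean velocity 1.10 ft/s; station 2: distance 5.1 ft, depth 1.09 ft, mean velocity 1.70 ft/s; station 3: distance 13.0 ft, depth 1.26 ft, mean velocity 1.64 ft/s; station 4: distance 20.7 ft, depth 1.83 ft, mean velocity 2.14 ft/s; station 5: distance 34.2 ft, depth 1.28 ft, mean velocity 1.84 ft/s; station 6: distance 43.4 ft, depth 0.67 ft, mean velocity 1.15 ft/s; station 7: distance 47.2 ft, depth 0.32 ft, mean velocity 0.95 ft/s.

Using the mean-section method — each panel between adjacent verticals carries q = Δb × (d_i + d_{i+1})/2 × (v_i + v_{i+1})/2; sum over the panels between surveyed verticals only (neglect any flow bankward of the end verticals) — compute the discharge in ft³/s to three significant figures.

Panel 1-2: Δb = 5.1 ft, d̄ = (0.45+1.09)/2 = 0.77, v̄ = (1.10+1.70)/2 = 1.4 → q = 5.1×0.77×1.4 = 5.498 ft³/s
Panel 2-3: Δb = 7.9 ft, d̄ = (1.09+1.26)/2 = 1.175, v̄ = (1.70+1.64)/2 = 1.67 → q = 7.9×1.175×1.67 = 15.50 ft³/s
Panel 3-4: Δb = 7.7 ft, d̄ = (1.26+1.83)/2 = 1.545, v̄ = (1.64+2.14)/2 = 1.89 → q = 7.7×1.545×1.89 = 22.48 ft³/s
Panel 4-5: Δb = 13.5 ft, d̄ = (1.83+1.28)/2 = 1.555, v̄ = (2.14+1.84)/2 = 1.99 → q = 13.5×1.555×1.99 = 41.78 ft³/s
Panel 5-6: Δb = 9.2 ft, d̄ = (1.28+0.67)/2 = 0.975, v̄ = (1.84+1.15)/2 = 1.495 → q = 9.2×0.975×1.495 = 13.41 ft³/s
Panel 6-7: Δb = 3.8 ft, d̄ = (0.67+0.32)/2 = 0.495, v̄ = (1.15+0.95)/2 = 1.05 → q = 3.8×0.495×1.05 = 1.975 ft³/s
Q = Σ q = 100.6 ft³/s

101 ft³/s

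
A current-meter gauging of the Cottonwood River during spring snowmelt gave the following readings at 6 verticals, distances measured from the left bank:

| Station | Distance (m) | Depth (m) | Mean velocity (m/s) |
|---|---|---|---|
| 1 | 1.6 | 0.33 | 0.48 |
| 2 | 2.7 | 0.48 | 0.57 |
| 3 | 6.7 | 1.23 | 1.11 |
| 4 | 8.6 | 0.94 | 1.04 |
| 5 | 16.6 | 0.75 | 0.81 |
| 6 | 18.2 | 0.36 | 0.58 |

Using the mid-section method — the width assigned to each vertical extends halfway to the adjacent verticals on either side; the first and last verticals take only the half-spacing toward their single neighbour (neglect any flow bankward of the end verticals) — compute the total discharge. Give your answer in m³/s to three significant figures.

12.7 m³/s

w_1 = (2.7 − 1.6)/2 = 0.55 m; q_1 = 0.48 × 0.33 × 0.55 = 0.08712 m³/s
w_2 = (6.7 − 1.6)/2 = 2.55 m; q_2 = 0.57 × 0.48 × 2.55 = 0.6977 m³/s
w_3 = (8.6 − 2.7)/2 = 2.95 m; q_3 = 1.11 × 1.23 × 2.95 = 4.028 m³/s
w_4 = (16.6 − 6.7)/2 = 4.95 m; q_4 = 1.04 × 0.94 × 4.95 = 4.839 m³/s
w_5 = (18.2 − 8.6)/2 = 4.8 m; q_5 = 0.81 × 0.75 × 4.8 = 2.916 m³/s
w_6 = (18.2 − 16.6)/2 = 0.8 m; q_6 = 0.58 × 0.36 × 0.8 = 0.1670 m³/s
Q = Σ qᵢ = 12.73 m³/s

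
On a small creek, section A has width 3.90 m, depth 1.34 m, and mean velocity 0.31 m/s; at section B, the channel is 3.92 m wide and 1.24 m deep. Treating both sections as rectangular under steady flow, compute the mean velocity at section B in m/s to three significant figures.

0.333 m/s

Q = A₁V₁ = (3.90×1.34) × 0.31 = 1.620 m³/s
A₂ = 3.92 × 1.24 = 4.861 m²
V₂ = Q/A₂ = 1.620/4.861 = 0.3333 m/s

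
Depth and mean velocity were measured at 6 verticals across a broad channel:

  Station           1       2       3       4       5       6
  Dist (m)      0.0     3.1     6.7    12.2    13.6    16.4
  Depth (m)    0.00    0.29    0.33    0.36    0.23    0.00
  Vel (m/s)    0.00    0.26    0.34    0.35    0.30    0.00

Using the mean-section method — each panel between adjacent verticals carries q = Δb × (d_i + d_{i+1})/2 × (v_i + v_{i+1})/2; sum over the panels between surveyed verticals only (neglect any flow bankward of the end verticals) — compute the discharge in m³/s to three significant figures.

1.23 m³/s

Panel 1-2: Δb = 3.1 m, d̄ = (0.00+0.29)/2 = 0.145, v̄ = (0.00+0.26)/2 = 0.13 → q = 3.1×0.145×0.13 = 0.05844 m³/s
Panel 2-3: Δb = 3.6 m, d̄ = (0.29+0.33)/2 = 0.31, v̄ = (0.26+0.34)/2 = 0.3 → q = 3.6×0.31×0.3 = 0.3348 m³/s
Panel 3-4: Δb = 5.5 m, d̄ = (0.33+0.36)/2 = 0.345, v̄ = (0.34+0.35)/2 = 0.345 → q = 5.5×0.345×0.345 = 0.6546 m³/s
Panel 4-5: Δb = 1.4 m, d̄ = (0.36+0.23)/2 = 0.295, v̄ = (0.35+0.30)/2 = 0.325 → q = 1.4×0.295×0.325 = 0.1342 m³/s
Panel 5-6: Δb = 2.8 m, d̄ = (0.23+0.00)/2 = 0.115, v̄ = (0.30+0.00)/2 = 0.15 → q = 2.8×0.115×0.15 = 0.04830 m³/s
Q = Σ q = 1.230 m³/s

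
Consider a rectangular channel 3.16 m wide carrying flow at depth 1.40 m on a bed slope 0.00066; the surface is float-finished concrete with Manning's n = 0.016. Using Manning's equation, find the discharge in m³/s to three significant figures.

A = b·y = 3.16 × 1.40 = 4.424 m²
P = b + 2y = 3.16 + 2×1.40 = 5.960 m
R = A/P = 4.424/5.960 = 0.7423 m
Q = (1/n)·A·R^(2/3)·S^(1/2) = (1/0.016) × 4.424 × 0.7423^(2/3) × 0.00066^(1/2) = 5.823 m³/s

5.82 m³/s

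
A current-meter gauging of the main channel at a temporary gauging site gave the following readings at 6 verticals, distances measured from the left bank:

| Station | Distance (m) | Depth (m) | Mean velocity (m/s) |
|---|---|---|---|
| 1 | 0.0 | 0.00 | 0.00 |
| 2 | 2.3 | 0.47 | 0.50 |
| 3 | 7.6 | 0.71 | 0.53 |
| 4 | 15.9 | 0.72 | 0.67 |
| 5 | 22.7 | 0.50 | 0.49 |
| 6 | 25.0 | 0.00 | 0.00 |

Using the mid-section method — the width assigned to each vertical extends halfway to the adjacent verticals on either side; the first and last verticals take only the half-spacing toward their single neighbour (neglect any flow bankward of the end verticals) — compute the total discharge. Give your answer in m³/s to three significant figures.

8.21 m³/s

w_2 = (7.6 − 0.0)/2 = 3.8 m; q_2 = 0.50 × 0.47 × 3.8 = 0.8930 m³/s
w_3 = (15.9 − 2.3)/2 = 6.8 m; q_3 = 0.53 × 0.71 × 6.8 = 2.559 m³/s
w_4 = (22.7 − 7.6)/2 = 7.55 m; q_4 = 0.67 × 0.72 × 7.55 = 3.642 m³/s
w_5 = (25.0 − 15.9)/2 = 4.55 m; q_5 = 0.49 × 0.50 × 4.55 = 1.115 m³/s
Stations 1, 6 contribute zero (depth or velocity is 0).
Q = Σ qᵢ = 8.209 m³/s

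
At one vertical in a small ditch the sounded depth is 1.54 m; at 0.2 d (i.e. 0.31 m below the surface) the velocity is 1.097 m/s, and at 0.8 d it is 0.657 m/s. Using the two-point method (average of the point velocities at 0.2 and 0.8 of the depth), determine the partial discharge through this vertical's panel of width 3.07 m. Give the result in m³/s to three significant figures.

v̄ = (1.097 + 0.657) / 2 = 0.8770 m/s
q = v̄ × d × w = 0.8770 × 1.54 × 3.07 = 4.146 m³/s

4.15 m³/s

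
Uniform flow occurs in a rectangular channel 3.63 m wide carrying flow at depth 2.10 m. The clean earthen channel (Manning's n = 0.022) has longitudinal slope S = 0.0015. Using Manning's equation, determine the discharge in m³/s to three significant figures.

A = b·y = 3.63 × 2.10 = 7.623 m²
P = b + 2y = 3.63 + 2×2.10 = 7.830 m
R = A/P = 7.623/7.830 = 0.9736 m
Q = (1/n)·A·R^(2/3)·S^(1/2) = (1/0.022) × 7.623 × 0.9736^(2/3) × 0.0015^(1/2) = 13.18 m³/s

13.2 m³/s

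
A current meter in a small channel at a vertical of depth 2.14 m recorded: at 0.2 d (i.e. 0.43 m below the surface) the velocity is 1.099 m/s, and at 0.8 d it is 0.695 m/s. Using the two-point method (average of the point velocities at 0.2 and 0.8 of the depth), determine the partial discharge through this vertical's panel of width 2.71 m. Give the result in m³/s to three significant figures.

5.20 m³/s

v̄ = (1.099 + 0.695) / 2 = 0.8970 m/s
q = v̄ × d × w = 0.8970 × 2.14 × 2.71 = 5.202 m³/s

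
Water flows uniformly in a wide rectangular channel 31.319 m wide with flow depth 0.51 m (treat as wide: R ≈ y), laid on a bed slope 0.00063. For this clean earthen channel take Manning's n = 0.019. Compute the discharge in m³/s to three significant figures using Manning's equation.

13.5 m³/s

A = b·y = 31.319 × 0.51 = 15.97 m²
Wide channel: R ≈ y = 0.51 m
Q = (1/n)·A·R^(2/3)·S^(1/2) = (1/0.019) × 15.97 × 0.5100^(2/3) × 0.00063^(1/2) = 13.47 m³/s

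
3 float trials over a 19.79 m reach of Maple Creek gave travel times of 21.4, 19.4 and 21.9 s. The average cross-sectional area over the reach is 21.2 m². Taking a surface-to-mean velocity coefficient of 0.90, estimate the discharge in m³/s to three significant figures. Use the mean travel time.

18.1 m³/s

t̄ = (21.4 + 19.4 + 21.9) / 3 = 20.9 s
v_surface = L / t̄ = 19.79 / 20.9 = 0.9469 m/s
v_mean = 0.90 × 0.9469 = 0.8522 m/s
Q = A × v_mean = 21.2 × 0.8522 = 18.07 m³/s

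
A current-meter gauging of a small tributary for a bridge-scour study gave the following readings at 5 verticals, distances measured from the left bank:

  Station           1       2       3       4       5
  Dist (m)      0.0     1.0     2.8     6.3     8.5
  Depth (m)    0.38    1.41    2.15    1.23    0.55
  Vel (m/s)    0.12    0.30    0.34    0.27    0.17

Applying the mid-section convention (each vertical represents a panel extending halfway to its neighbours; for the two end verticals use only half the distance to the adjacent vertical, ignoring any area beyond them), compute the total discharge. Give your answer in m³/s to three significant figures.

w_1 = (1.0 − 0.0)/2 = 0.5 m; q_1 = 0.12 × 0.38 × 0.5 = 0.02280 m³/s
w_2 = (2.8 − 0.0)/2 = 1.4 m; q_2 = 0.30 × 1.41 × 1.4 = 0.5922 m³/s
w_3 = (6.3 − 1.0)/2 = 2.65 m; q_3 = 0.34 × 2.15 × 2.65 = 1.937 m³/s
w_4 = (8.5 − 2.8)/2 = 2.85 m; q_4 = 0.27 × 1.23 × 2.85 = 0.9465 m³/s
w_5 = (8.5 − 6.3)/2 = 1.1 m; q_5 = 0.17 × 0.55 × 1.1 = 0.1029 m³/s
Q = Σ qᵢ = 3.601 m³/s

3.60 m³/s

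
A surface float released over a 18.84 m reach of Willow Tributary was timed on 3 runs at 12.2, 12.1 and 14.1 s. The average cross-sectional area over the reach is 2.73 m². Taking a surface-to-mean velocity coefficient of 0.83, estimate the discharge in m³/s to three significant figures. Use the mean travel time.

t̄ = (12.2 + 12.1 + 14.1) / 3 = 12.8 s
v_surface = L / t̄ = 18.84 / 12.8 = 1.472 m/s
v_mean = 0.83 × 1.472 = 1.222 m/s
Q = A × v_mean = 2.73 × 1.222 = 3.335 m³/s

3.34 m³/s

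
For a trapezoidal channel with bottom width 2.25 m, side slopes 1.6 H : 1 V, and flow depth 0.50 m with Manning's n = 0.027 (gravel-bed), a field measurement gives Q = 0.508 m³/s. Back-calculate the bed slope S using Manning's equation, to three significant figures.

A = (b + z·y)·y = (2.25 + 1.6×0.50)×0.50 = 1.525 m²
P = b + 2y√(1+z²) = 2.25 + 2×0.50×√(1+1.6²) = 4.137 m
R = A/P = 1.525/4.137 = 0.3686 m
S = (Q·n / (1·A·R^(2/3)))² = (0.508×0.027 / (1×1.525×0.5141))² = 0.0003060

0.000306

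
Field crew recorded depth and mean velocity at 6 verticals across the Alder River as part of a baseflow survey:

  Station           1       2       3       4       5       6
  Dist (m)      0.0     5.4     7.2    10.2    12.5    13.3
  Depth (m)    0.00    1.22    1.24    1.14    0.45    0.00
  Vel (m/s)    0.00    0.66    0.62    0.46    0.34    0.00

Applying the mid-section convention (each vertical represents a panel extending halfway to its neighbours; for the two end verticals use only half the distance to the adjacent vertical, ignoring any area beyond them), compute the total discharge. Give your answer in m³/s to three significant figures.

w_2 = (7.2 − 0.0)/2 = 3.6 m; q_2 = 0.66 × 1.22 × 3.6 = 2.899 m³/s
w_3 = (10.2 − 5.4)/2 = 2.4 m; q_3 = 0.62 × 1.24 × 2.4 = 1.845 m³/s
w_4 = (12.5 − 7.2)/2 = 2.65 m; q_4 = 0.46 × 1.14 × 2.65 = 1.390 m³/s
w_5 = (13.3 − 10.2)/2 = 1.55 m; q_5 = 0.34 × 0.45 × 1.55 = 0.2372 m³/s
Stations 1, 6 contribute zero (depth or velocity is 0).
Q = Σ qᵢ = 6.371 m³/s

6.37 m³/s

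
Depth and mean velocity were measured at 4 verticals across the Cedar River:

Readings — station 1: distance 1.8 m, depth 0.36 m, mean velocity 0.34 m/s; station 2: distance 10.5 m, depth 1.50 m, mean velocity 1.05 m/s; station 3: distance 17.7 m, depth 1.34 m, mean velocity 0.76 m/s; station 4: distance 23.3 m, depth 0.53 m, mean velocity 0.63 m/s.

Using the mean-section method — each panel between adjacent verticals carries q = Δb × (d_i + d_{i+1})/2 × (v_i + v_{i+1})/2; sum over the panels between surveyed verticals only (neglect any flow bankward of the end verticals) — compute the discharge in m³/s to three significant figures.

Panel 1-2: Δb = 8.7 m, d̄ = (0.36+1.50)/2 = 0.93, v̄ = (0.34+1.05)/2 = 0.695 → q = 8.7×0.93×0.695 = 5.623 m³/s
Panel 2-3: Δb = 7.2 m, d̄ = (1.50+1.34)/2 = 1.42, v̄ = (1.05+0.76)/2 = 0.905 → q = 7.2×1.42×0.905 = 9.253 m³/s
Panel 3-4: Δb = 5.6 m, d̄ = (1.34+0.53)/2 = 0.935, v̄ = (0.76+0.63)/2 = 0.695 → q = 5.6×0.935×0.695 = 3.639 m³/s
Q = Σ q = 18.51 m³/s

18.5 m³/s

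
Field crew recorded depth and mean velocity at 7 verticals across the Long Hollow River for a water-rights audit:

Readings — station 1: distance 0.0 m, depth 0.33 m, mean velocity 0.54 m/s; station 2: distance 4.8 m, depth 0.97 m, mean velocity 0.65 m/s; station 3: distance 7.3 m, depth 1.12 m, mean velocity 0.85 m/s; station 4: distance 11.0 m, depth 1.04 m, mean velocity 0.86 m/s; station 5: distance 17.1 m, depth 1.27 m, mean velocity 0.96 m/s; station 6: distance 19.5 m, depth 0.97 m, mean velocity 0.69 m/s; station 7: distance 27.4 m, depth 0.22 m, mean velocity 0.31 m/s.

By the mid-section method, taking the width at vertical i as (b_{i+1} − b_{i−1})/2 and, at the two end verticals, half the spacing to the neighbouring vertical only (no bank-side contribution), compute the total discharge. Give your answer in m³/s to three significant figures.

19.0 m³/s

w_1 = (4.8 − 0.0)/2 = 2.4 m; q_1 = 0.54 × 0.33 × 2.4 = 0.4277 m³/s
w_2 = (7.3 − 0.0)/2 = 3.65 m; q_2 = 0.65 × 0.97 × 3.65 = 2.301 m³/s
w_3 = (11.0 − 4.8)/2 = 3.1 m; q_3 = 0.85 × 1.12 × 3.1 = 2.951 m³/s
w_4 = (17.1 − 7.3)/2 = 4.9 m; q_4 = 0.86 × 1.04 × 4.9 = 4.383 m³/s
w_5 = (19.5 − 11.0)/2 = 4.25 m; q_5 = 0.96 × 1.27 × 4.25 = 5.182 m³/s
w_6 = (27.4 − 17.1)/2 = 5.15 m; q_6 = 0.69 × 0.97 × 5.15 = 3.447 m³/s
w_7 = (27.4 − 19.5)/2 = 3.95 m; q_7 = 0.31 × 0.22 × 3.95 = 0.2694 m³/s
Q = Σ qᵢ = 18.96 m³/s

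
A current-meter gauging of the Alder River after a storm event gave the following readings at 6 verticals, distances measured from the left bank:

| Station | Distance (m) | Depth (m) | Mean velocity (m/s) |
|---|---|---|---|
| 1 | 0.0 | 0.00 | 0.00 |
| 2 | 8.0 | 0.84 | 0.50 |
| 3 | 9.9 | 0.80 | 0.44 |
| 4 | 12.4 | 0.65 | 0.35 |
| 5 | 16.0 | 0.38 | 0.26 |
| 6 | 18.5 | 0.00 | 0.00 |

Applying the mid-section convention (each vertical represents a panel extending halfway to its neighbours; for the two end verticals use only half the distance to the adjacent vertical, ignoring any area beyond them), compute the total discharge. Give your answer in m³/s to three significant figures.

w_2 = (9.9 − 0.0)/2 = 4.95 m; q_2 = 0.50 × 0.84 × 4.95 = 2.079 m³/s
w_3 = (12.4 − 8.0)/2 = 2.2 m; q_3 = 0.44 × 0.80 × 2.2 = 0.7744 m³/s
w_4 = (16.0 − 9.9)/2 = 3.05 m; q_4 = 0.35 × 0.65 × 3.05 = 0.6939 m³/s
w_5 = (18.5 − 12.4)/2 = 3.05 m; q_5 = 0.26 × 0.38 × 3.05 = 0.3013 m³/s
Stations 1, 6 contribute zero (depth or velocity is 0).
Q = Σ qᵢ = 3.849 m³/s

3.85 m³/s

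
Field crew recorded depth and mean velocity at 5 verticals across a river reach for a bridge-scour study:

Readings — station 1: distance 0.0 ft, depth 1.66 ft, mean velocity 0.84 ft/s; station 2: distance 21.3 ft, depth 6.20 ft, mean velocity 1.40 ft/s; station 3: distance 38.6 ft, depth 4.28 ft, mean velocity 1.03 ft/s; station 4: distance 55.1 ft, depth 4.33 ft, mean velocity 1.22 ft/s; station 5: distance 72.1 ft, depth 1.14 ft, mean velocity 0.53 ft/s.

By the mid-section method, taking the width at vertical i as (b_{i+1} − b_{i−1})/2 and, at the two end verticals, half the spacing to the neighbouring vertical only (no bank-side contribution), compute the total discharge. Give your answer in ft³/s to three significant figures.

350 ft³/s

w_1 = (21.3 − 0.0)/2 = 10.65 ft; q_1 = 0.84 × 1.66 × 10.65 = 14.85 ft³/s
w_2 = (38.6 − 0.0)/2 = 19.3 ft; q_2 = 1.40 × 6.20 × 19.3 = 167.5 ft³/s
w_3 = (55.1 − 21.3)/2 = 16.9 ft; q_3 = 1.03 × 4.28 × 16.9 = 74.50 ft³/s
w_4 = (72.1 − 38.6)/2 = 16.75 ft; q_4 = 1.22 × 4.33 × 16.75 = 88.48 ft³/s
w_5 = (72.1 − 55.1)/2 = 8.5 ft; q_5 = 0.53 × 1.14 × 8.5 = 5.136 ft³/s
Q = Σ qᵢ = 350.5 ft³/s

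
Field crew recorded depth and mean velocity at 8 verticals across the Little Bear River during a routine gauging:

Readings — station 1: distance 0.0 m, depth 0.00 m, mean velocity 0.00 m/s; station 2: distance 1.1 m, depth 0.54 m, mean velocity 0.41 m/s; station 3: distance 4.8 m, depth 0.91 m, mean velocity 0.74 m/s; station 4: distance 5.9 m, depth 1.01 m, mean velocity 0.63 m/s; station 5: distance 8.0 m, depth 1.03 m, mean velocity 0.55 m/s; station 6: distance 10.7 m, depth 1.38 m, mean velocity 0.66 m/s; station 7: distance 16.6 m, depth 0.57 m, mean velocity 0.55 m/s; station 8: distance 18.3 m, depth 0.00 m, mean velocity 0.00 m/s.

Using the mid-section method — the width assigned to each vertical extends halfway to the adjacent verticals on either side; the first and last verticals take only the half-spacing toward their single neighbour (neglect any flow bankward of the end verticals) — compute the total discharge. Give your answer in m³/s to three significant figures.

w_2 = (4.8 − 0.0)/2 = 2.4 m; q_2 = 0.41 × 0.54 × 2.4 = 0.5314 m³/s
w_3 = (5.9 − 1.1)/2 = 2.4 m; q_3 = 0.74 × 0.91 × 2.4 = 1.616 m³/s
w_4 = (8.0 − 4.8)/2 = 1.6 m; q_4 = 0.63 × 1.01 × 1.6 = 1.018 m³/s
w_5 = (10.7 − 5.9)/2 = 2.4 m; q_5 = 0.55 × 1.03 × 2.4 = 1.360 m³/s
w_6 = (16.6 − 8.0)/2 = 4.3 m; q_6 = 0.66 × 1.38 × 4.3 = 3.916 m³/s
w_7 = (18.3 − 10.7)/2 = 3.8 m; q_7 = 0.55 × 0.57 × 3.8 = 1.191 m³/s
Stations 1, 8 contribute zero (depth or velocity is 0).
Q = Σ qᵢ = 9.633 m³/s

9.63 m³/s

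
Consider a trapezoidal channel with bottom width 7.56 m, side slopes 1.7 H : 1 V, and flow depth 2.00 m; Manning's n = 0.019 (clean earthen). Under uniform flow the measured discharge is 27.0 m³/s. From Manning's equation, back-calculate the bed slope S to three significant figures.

A = (b + z·y)·y = (7.56 + 1.7×2.00)×2.00 = 21.92 m²
P = b + 2y√(1+z²) = 7.56 + 2×2.00×√(1+1.7²) = 15.45 m
R = A/P = 21.92/15.45 = 1.419 m
S = (Q·n / (1·A·R^(2/3)))² = (27.0×0.019 / (1×21.92×1.263))² = 0.0003435

0.000344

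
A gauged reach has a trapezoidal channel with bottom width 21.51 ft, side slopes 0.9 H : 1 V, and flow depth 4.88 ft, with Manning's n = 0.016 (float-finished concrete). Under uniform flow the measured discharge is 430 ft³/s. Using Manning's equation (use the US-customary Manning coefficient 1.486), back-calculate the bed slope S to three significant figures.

A = (b + z·y)·y = (21.51 + 0.9×4.88)×4.88 = 126.4 ft²
P = b + 2y√(1+z²) = 21.51 + 2×4.88×√(1+0.9²) = 34.64 ft
R = A/P = 126.4/34.64 = 3.649 ft
S = (Q·n / (1.486·A·R^(2/3)))² = (430×0.016 / (1.486×126.4×2.370))² = 0.0002388

0.000239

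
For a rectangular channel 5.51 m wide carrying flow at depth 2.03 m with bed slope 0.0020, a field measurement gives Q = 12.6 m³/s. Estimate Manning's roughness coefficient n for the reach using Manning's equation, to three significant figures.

0.0441

A = b·y = 5.51 × 2.03 = 11.19 m²
P = b + 2y = 5.51 + 2×2.03 = 9.570 m
R = A/P = 11.19/9.570 = 1.169 m
n = (1/Q)·A·R^(2/3)·S^(1/2) = (1/12.6) × 11.19 × 1.110 × 0.04472 = 0.04405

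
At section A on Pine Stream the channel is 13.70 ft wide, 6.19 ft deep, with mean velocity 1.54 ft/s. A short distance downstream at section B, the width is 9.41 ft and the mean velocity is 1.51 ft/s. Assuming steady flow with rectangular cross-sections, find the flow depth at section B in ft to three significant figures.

Q = A₁V₁ = (13.70×6.19) × 1.54 = 130.6 ft³/s
d₂ = Q/(b₂ V₂) = 130.6/(9.41×1.51) = 9.191 ft

9.19 ft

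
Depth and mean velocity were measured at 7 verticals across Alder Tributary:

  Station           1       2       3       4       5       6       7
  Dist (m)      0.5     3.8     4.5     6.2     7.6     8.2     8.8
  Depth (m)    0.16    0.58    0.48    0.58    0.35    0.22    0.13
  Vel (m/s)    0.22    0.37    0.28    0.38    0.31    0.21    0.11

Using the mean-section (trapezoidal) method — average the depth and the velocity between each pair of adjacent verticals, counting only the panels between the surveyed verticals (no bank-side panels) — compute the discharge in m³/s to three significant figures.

1.06 m³/s

Panel 1-2: Δb = 3.3 m, d̄ = (0.16+0.58)/2 = 0.37, v̄ = (0.22+0.37)/2 = 0.295 → q = 3.3×0.37×0.295 = 0.3602 m³/s
Panel 2-3: Δb = 0.7 m, d̄ = (0.58+0.48)/2 = 0.53, v̄ = (0.37+0.28)/2 = 0.325 → q = 0.7×0.53×0.325 = 0.1206 m³/s
Panel 3-4: Δb = 1.7 m, d̄ = (0.48+0.58)/2 = 0.53, v̄ = (0.28+0.38)/2 = 0.33 → q = 1.7×0.53×0.33 = 0.2973 m³/s
Panel 4-5: Δb = 1.4 m, d̄ = (0.58+0.35)/2 = 0.465, v̄ = (0.38+0.31)/2 = 0.345 → q = 1.4×0.465×0.345 = 0.2246 m³/s
Panel 5-6: Δb = 0.6 m, d̄ = (0.35+0.22)/2 = 0.285, v̄ = (0.31+0.21)/2 = 0.26 → q = 0.6×0.285×0.26 = 0.04446 m³/s
Panel 6-7: Δb = 0.6 m, d̄ = (0.22+0.13)/2 = 0.175, v̄ = (0.21+0.11)/2 = 0.16 → q = 0.6×0.175×0.16 = 0.01680 m³/s
Q = Σ q = 1.064 m³/s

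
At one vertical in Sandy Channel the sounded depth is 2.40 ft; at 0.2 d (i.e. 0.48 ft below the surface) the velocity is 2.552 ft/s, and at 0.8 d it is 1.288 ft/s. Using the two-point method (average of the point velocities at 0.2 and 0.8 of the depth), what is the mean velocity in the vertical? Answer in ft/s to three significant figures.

v̄ = (2.552 + 1.288) / 2 = 1.920 ft/s

1.92 ft/s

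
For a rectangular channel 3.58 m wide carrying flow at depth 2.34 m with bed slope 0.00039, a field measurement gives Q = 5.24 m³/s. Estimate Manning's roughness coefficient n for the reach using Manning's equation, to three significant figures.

0.0319

A = b·y = 3.58 × 2.34 = 8.377 m²
P = b + 2y = 3.58 + 2×2.34 = 8.260 m
R = A/P = 8.377/8.260 = 1.014 m
n = (1/Q)·A·R^(2/3)·S^(1/2) = (1/5.24) × 8.377 × 1.009 × 0.01975 = 0.03187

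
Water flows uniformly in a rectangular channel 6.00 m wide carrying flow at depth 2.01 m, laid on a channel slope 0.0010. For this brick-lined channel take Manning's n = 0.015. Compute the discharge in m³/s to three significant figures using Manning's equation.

A = b·y = 6.00 × 2.01 = 12.06 m²
P = b + 2y = 6.00 + 2×2.01 = 10.02 m
R = A/P = 12.06/10.02 = 1.204 m
Q = (1/n)·A·R^(2/3)·S^(1/2) = (1/0.015) × 12.06 × 1.204^(2/3) × 0.0010^(1/2) = 28.77 m³/s

28.8 m³/s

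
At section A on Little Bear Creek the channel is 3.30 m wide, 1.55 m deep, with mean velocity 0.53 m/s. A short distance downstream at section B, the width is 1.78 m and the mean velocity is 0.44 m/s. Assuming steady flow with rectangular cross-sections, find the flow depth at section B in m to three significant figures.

3.46 m

Q = A₁V₁ = (3.30×1.55) × 0.53 = 2.711 m³/s
d₂ = Q/(b₂ V₂) = 2.711/(1.78×0.44) = 3.461 m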